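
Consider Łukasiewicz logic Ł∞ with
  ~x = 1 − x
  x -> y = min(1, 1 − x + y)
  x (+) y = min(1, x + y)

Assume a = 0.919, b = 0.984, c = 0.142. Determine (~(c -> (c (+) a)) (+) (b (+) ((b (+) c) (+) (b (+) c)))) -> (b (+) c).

1.000

c (+) a = min(1, 0.142 + 0.919) = min(1, 1.061) = 1.000
c -> (c (+) a) = min(1, 1 − 0.142 + 1.000) = min(1, 1.858) = 1.000
~(c -> (c (+) a)) = 1 − 1.000 = 0.000
b (+) c = min(1, 0.984 + 0.142) = min(1, 1.126) = 1.000
(b (+) c) (+) (b (+) c) = min(1, 1.000 + 1.000) = min(1, 2.000) = 1.000
b (+) ((b (+) c) (+) (b (+) c)) = min(1, 0.984 + 1.000) = min(1, 1.984) = 1.000
~(c -> (c (+) a)) (+) (b (+) ((b (+) c) (+) (b (+) c))) = min(1, 0.000 + 1.000) = min(1, 1.000) = 1.000
(~(c -> (c (+) a)) (+) (b (+) ((b (+) c) (+) (b (+) c)))) -> (b (+) c) = min(1, 1 − 1.000 + 1.000) = min(1, 1.000) = 1.000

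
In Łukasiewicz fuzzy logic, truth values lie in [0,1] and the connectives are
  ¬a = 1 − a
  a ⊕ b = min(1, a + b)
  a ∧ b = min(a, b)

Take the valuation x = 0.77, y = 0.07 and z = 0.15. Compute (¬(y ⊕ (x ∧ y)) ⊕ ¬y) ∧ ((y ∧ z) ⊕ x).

x ∧ y = min(0.77, 0.07) = 0.07
y ⊕ (x ∧ y) = min(1, 0.07 + 0.07) = min(1, 0.14) = 0.14
¬(y ⊕ (x ∧ y)) = 1 − 0.14 = 0.86
¬y = 1 − 0.07 = 0.93
¬(y ⊕ (x ∧ y)) ⊕ ¬y = min(1, 0.86 + 0.93) = min(1, 1.79) = 1.00
y ∧ z = min(0.07, 0.15) = 0.07
(y ∧ z) ⊕ x = min(1, 0.07 + 0.77) = min(1, 0.84) = 0.84
(¬(y ⊕ (x ∧ y)) ⊕ ¬y) ∧ ((y ∧ z) ⊕ x) = min(1.00, 0.84) = 0.84

0.84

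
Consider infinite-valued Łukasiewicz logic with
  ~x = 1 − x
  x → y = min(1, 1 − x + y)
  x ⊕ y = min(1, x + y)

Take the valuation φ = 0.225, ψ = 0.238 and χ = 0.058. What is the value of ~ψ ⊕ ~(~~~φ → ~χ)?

~ψ = 1 − 0.238 = 0.762
~φ = 1 − 0.225 = 0.775
~~φ = 1 − 0.775 = 0.225
~~~φ = 1 − 0.225 = 0.775
~χ = 1 − 0.058 = 0.942
~~~φ → ~χ = min(1, 1 − 0.775 + 0.942) = min(1, 1.167) = 1.000
~(~~~φ → ~χ) = 1 − 1.000 = 0.000
~ψ ⊕ ~(~~~φ → ~χ) = min(1, 0.762 + 0.000) = min(1, 0.762) = 0.762

0.762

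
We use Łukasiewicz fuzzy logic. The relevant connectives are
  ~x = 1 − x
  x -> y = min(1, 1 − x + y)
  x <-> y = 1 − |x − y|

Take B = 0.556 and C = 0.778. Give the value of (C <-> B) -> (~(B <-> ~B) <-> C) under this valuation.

C <-> B = 1 − |0.778 − 0.556| = 1 − 0.222 = 0.778
~B = 1 − 0.556 = 0.444
B <-> ~B = 1 − |0.556 − 0.444| = 1 − 0.112 = 0.888
~(B <-> ~B) = 1 − 0.888 = 0.112
~(B <-> ~B) <-> C = 1 − |0.112 − 0.778| = 1 − 0.666 = 0.334
(C <-> B) -> (~(B <-> ~B) <-> C) = min(1, 1 − 0.778 + 0.334) = min(1, 0.556) = 0.556

0.556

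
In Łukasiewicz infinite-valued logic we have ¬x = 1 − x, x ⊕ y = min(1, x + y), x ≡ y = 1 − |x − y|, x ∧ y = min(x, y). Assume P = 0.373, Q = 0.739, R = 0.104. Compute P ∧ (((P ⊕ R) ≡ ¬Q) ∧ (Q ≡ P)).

P ⊕ R = min(1, 0.373 + 0.104) = min(1, 0.477) = 0.477
¬Q = 1 − 0.739 = 0.261
(P ⊕ R) ≡ ¬Q = 1 − |0.477 − 0.261| = 1 − 0.216 = 0.784
Q ≡ P = 1 − |0.739 − 0.373| = 1 − 0.366 = 0.634
((P ⊕ R) ≡ ¬Q) ∧ (Q ≡ P) = min(0.784, 0.634) = 0.634
P ∧ (((P ⊕ R) ≡ ¬Q) ∧ (Q ≡ P)) = min(0.373, 0.634) = 0.373

0.373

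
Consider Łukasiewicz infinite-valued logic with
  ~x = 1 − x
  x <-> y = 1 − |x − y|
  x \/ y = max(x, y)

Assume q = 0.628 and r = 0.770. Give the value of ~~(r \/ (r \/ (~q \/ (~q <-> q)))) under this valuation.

0.770

~q = 1 − 0.628 = 0.372
~q <-> q = 1 − |0.372 − 0.628| = 1 − 0.256 = 0.744
~q \/ (~q <-> q) = max(0.372, 0.744) = 0.744
r \/ (~q \/ (~q <-> q)) = max(0.770, 0.744) = 0.770
r \/ (r \/ (~q \/ (~q <-> q))) = max(0.770, 0.770) = 0.770
~(r \/ (r \/ (~q \/ (~q <-> q)))) = 1 − 0.770 = 0.230
~~(r \/ (r \/ (~q \/ (~q <-> q)))) = 1 − 0.230 = 0.770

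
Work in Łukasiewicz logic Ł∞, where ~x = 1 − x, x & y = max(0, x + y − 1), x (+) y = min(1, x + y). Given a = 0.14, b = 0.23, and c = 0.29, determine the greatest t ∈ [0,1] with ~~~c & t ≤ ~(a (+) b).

~c = 1 − 0.29 = 0.71
~~c = 1 − 0.71 = 0.29
~~~c = 1 − 0.29 = 0.71
So the left factor is ~~~c = 0.71.
a (+) b = min(1, 0.14 + 0.23) = min(1, 0.37) = 0.37
~(a (+) b) = 1 − 0.37 = 0.63
So the right-hand bound is ~(a (+) b) = 0.63.
The residuum of the Łukasiewicz t-norm gives the supremum: min(1, 1 − 0.71 + 0.63).
1 − 0.71 + 0.63 = 0.92, so t = min(1, 0.92) = 0.92.
Check: 0.71 & 0.92 = max(0, 0.63) = 0.63 ≤ 0.63.

0.92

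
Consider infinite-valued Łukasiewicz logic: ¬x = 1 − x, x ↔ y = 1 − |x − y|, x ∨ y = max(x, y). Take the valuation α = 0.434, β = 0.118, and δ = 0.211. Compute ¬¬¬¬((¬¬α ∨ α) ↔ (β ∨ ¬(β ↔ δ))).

0.684

¬α = 1 − 0.434 = 0.566
¬¬α = 1 − 0.566 = 0.434
¬¬α ∨ α = max(0.434, 0.434) = 0.434
β ↔ δ = 1 − |0.118 − 0.211| = 1 − 0.093 = 0.907
¬(β ↔ δ) = 1 − 0.907 = 0.093
β ∨ ¬(β ↔ δ) = max(0.118, 0.093) = 0.118
(¬¬α ∨ α) ↔ (β ∨ ¬(β ↔ δ)) = 1 − |0.434 − 0.118| = 1 − 0.316 = 0.684
¬((¬¬α ∨ α) ↔ (β ∨ ¬(β ↔ δ))) = 1 − 0.684 = 0.316
¬¬((¬¬α ∨ α) ↔ (β ∨ ¬(β ↔ δ))) = 1 − 0.316 = 0.684
¬¬¬((¬¬α ∨ α) ↔ (β ∨ ¬(β ↔ δ))) = 1 − 0.684 = 0.316
¬¬¬¬((¬¬α ∨ α) ↔ (β ∨ ¬(β ↔ δ))) = 1 − 0.316 = 0.684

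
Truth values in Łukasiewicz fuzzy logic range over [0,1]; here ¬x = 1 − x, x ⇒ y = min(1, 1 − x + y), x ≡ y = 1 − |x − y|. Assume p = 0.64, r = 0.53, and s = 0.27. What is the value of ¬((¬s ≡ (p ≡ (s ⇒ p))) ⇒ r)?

¬s = 1 − 0.27 = 0.73
s ⇒ p = min(1, 1 − 0.27 + 0.64) = min(1, 1.37) = 1.00
p ≡ (s ⇒ p) = 1 − |0.64 − 1.00| = 1 − 0.36 = 0.64
¬s ≡ (p ≡ (s ⇒ p)) = 1 − |0.73 − 0.64| = 1 − 0.09 = 0.91
(¬s ≡ (p ≡ (s ⇒ p))) ⇒ r = min(1, 1 − 0.91 + 0.53) = min(1, 0.62) = 0.62
¬((¬s ≡ (p ≡ (s ⇒ p))) ⇒ r) = 1 − 0.62 = 0.38

0.38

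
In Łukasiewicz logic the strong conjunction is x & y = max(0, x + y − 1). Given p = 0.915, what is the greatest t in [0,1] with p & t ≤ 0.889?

0.974

The residuum of the Łukasiewicz t-norm gives the supremum: min(1, 1 − 0.915 + 0.889).
1 − 0.915 + 0.889 = 0.974, so t = min(1, 0.974) = 0.974.
Check: 0.915 & 0.974 = max(0, 0.889) = 0.889 ≤ 0.889.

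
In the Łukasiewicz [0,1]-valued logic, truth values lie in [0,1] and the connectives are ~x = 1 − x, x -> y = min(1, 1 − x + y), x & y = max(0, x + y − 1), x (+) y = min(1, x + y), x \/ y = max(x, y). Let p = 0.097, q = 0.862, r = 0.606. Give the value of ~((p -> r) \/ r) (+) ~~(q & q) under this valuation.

0.724

p -> r = min(1, 1 − 0.097 + 0.606) = min(1, 1.509) = 1.000
(p -> r) \/ r = max(1.000, 0.606) = 1.000
~((p -> r) \/ r) = 1 − 1.000 = 0.000
q & q = max(0, 0.862 + 0.862 − 1) = max(0, 0.724) = 0.724
~(q & q) = 1 − 0.724 = 0.276
~~(q & q) = 1 − 0.276 = 0.724
~((p -> r) \/ r) (+) ~~(q & q) = min(1, 0.000 + 0.724) = min(1, 0.724) = 0.724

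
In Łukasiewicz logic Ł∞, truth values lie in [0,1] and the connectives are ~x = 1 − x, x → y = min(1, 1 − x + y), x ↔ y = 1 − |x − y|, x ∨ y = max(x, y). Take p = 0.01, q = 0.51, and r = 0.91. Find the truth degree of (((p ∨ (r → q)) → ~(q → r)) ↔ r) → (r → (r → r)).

1.00

r → q = min(1, 1 − 0.91 + 0.51) = min(1, 0.60) = 0.60
p ∨ (r → q) = max(0.01, 0.60) = 0.60
q → r = min(1, 1 − 0.51 + 0.91) = min(1, 1.40) = 1.00
~(q → r) = 1 − 1.00 = 0.00
(p ∨ (r → q)) → ~(q → r) = min(1, 1 − 0.60 + 0.00) = min(1, 0.40) = 0.40
((p ∨ (r → q)) → ~(q → r)) ↔ r = 1 − |0.40 − 0.91| = 1 − 0.51 = 0.49
r → r = min(1, 1 − 0.91 + 0.91) = min(1, 1.00) = 1.00
r → (r → r) = min(1, 1 − 0.91 + 1.00) = min(1, 1.09) = 1.00
(((p ∨ (r → q)) → ~(q → r)) ↔ r) → (r → (r → r)) = min(1, 1 − 0.49 + 1.00) = min(1, 1.51) = 1.00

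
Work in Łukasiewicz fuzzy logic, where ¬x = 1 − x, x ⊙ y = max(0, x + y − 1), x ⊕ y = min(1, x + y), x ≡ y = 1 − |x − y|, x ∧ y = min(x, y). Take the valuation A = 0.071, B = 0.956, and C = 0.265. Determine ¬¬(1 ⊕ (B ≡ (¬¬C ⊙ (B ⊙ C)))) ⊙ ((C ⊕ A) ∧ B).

0.336

¬C = 1 − 0.265 = 0.735
¬¬C = 1 − 0.735 = 0.265
B ⊙ C = max(0, 0.956 + 0.265 − 1) = max(0, 0.221) = 0.221
¬¬C ⊙ (B ⊙ C) = max(0, 0.265 + 0.221 − 1) = max(0, -0.514) = 0.000
B ≡ (¬¬C ⊙ (B ⊙ C)) = 1 − |0.956 − 0.000| = 1 − 0.956 = 0.044
1 ⊕ (B ≡ (¬¬C ⊙ (B ⊙ C))) = min(1, 1.000 + 0.044) = min(1, 1.044) = 1.000
¬(1 ⊕ (B ≡ (¬¬C ⊙ (B ⊙ C)))) = 1 − 1.000 = 0.000
¬¬(1 ⊕ (B ≡ (¬¬C ⊙ (B ⊙ C)))) = 1 − 0.000 = 1.000
C ⊕ A = min(1, 0.265 + 0.071) = min(1, 0.336) = 0.336
(C ⊕ A) ∧ B = min(0.336, 0.956) = 0.336
¬¬(1 ⊕ (B ≡ (¬¬C ⊙ (B ⊙ C)))) ⊙ ((C ⊕ A) ∧ B) = max(0, 1.000 + 0.336 − 1) = max(0, 0.336) = 0.336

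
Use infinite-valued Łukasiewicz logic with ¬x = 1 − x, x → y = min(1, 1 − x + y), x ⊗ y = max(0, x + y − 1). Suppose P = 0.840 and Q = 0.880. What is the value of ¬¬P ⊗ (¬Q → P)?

0.840

¬P = 1 − 0.840 = 0.160
¬¬P = 1 − 0.160 = 0.840
¬Q = 1 − 0.880 = 0.120
¬Q → P = min(1, 1 − 0.120 + 0.840) = min(1, 1.720) = 1.000
¬¬P ⊗ (¬Q → P) = max(0, 0.840 + 1.000 − 1) = max(0, 0.840) = 0.840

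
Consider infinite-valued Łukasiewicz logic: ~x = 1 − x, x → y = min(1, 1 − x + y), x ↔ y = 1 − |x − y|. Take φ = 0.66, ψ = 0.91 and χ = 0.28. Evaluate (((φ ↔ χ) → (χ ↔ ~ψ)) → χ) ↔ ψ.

0.37

φ ↔ χ = 1 − |0.66 − 0.28| = 1 − 0.38 = 0.62
~ψ = 1 − 0.91 = 0.09
χ ↔ ~ψ = 1 − |0.28 − 0.09| = 1 − 0.19 = 0.81
(φ ↔ χ) → (χ ↔ ~ψ) = min(1, 1 − 0.62 + 0.81) = min(1, 1.19) = 1.00
((φ ↔ χ) → (χ ↔ ~ψ)) → χ = min(1, 1 − 1.00 + 0.28) = min(1, 0.28) = 0.28
(((φ ↔ χ) → (χ ↔ ~ψ)) → χ) ↔ ψ = 1 − |0.28 − 0.91| = 1 − 0.63 = 0.37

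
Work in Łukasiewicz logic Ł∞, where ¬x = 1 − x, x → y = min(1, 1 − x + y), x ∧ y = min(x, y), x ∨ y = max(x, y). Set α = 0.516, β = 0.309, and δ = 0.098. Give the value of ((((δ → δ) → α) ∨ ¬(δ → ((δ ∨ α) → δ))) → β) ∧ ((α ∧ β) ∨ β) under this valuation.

δ → δ = min(1, 1 − 0.098 + 0.098) = min(1, 1.000) = 1.000
(δ → δ) → α = min(1, 1 − 1.000 + 0.516) = min(1, 0.516) = 0.516
δ ∨ α = max(0.098, 0.516) = 0.516
(δ ∨ α) → δ = min(1, 1 − 0.516 + 0.098) = min(1, 0.582) = 0.582
δ → ((δ ∨ α) → δ) = min(1, 1 − 0.098 + 0.582) = min(1, 1.484) = 1.000
¬(δ → ((δ ∨ α) → δ)) = 1 − 1.000 = 0.000
((δ → δ) → α) ∨ ¬(δ → ((δ ∨ α) → δ)) = max(0.516, 0.000) = 0.516
(((δ → δ) → α) ∨ ¬(δ → ((δ ∨ α) → δ))) → β = min(1, 1 − 0.516 + 0.309) = min(1, 0.793) = 0.793
α ∧ β = min(0.516, 0.309) = 0.309
(α ∧ β) ∨ β = max(0.309, 0.309) = 0.309
((((δ → δ) → α) ∨ ¬(δ → ((δ ∨ α) → δ))) → β) ∧ ((α ∧ β) ∨ β) = min(0.793, 0.309) = 0.309

0.309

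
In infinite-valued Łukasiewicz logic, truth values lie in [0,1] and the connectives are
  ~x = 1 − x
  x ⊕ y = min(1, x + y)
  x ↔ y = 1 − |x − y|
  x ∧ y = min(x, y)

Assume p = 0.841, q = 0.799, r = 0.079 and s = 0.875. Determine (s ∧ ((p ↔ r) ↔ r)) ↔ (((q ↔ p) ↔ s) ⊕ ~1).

p ↔ r = 1 − |0.841 − 0.079| = 1 − 0.762 = 0.238
(p ↔ r) ↔ r = 1 − |0.238 − 0.079| = 1 − 0.159 = 0.841
s ∧ ((p ↔ r) ↔ r) = min(0.875, 0.841) = 0.841
q ↔ p = 1 − |0.799 − 0.841| = 1 − 0.042 = 0.958
(q ↔ p) ↔ s = 1 − |0.958 − 0.875| = 1 − 0.083 = 0.917
~1 = 1 − 1.000 = 0.000
((q ↔ p) ↔ s) ⊕ ~1 = min(1, 0.917 + 0.000) = min(1, 0.917) = 0.917
(s ∧ ((p ↔ r) ↔ r)) ↔ (((q ↔ p) ↔ s) ⊕ ~1) = 1 − |0.841 − 0.917| = 1 − 0.076 = 0.924

0.924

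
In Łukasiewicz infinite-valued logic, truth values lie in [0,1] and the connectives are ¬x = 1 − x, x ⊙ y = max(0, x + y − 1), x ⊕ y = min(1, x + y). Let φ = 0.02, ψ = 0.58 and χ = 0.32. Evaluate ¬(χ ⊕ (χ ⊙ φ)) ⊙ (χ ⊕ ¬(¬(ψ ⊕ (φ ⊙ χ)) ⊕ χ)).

χ ⊙ φ = max(0, 0.32 + 0.02 − 1) = max(0, -0.66) = 0.00
χ ⊕ (χ ⊙ φ) = min(1, 0.32 + 0.00) = min(1, 0.32) = 0.32
¬(χ ⊕ (χ ⊙ φ)) = 1 − 0.32 = 0.68
φ ⊙ χ = max(0, 0.02 + 0.32 − 1) = max(0, -0.66) = 0.00
ψ ⊕ (φ ⊙ χ) = min(1, 0.58 + 0.00) = min(1, 0.58) = 0.58
¬(ψ ⊕ (φ ⊙ χ)) = 1 − 0.58 = 0.42
¬(ψ ⊕ (φ ⊙ χ)) ⊕ χ = min(1, 0.42 + 0.32) = min(1, 0.74) = 0.74
¬(¬(ψ ⊕ (φ ⊙ χ)) ⊕ χ) = 1 − 0.74 = 0.26
χ ⊕ ¬(¬(ψ ⊕ (φ ⊙ χ)) ⊕ χ) = min(1, 0.32 + 0.26) = min(1, 0.58) = 0.58
¬(χ ⊕ (χ ⊙ φ)) ⊙ (χ ⊕ ¬(¬(ψ ⊕ (φ ⊙ χ)) ⊕ χ)) = max(0, 0.68 + 0.58 − 1) = max(0, 0.26) = 0.26

0.26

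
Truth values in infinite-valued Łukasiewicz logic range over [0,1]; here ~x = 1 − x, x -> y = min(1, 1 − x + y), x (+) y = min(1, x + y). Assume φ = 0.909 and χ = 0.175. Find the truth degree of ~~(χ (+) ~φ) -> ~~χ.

0.909

~φ = 1 − 0.909 = 0.091
χ (+) ~φ = min(1, 0.175 + 0.091) = min(1, 0.266) = 0.266
~(χ (+) ~φ) = 1 − 0.266 = 0.734
~~(χ (+) ~φ) = 1 − 0.734 = 0.266
~χ = 1 − 0.175 = 0.825
~~χ = 1 − 0.825 = 0.175
~~(χ (+) ~φ) -> ~~χ = min(1, 1 − 0.266 + 0.175) = min(1, 0.909) = 0.909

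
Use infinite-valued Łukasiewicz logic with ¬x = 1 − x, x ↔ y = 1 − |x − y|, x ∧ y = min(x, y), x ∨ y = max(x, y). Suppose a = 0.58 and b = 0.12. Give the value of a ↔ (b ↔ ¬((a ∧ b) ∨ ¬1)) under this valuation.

a ∧ b = min(0.58, 0.12) = 0.12
¬1 = 1 − 1.00 = 0.00
(a ∧ b) ∨ ¬1 = max(0.12, 0.00) = 0.12
¬((a ∧ b) ∨ ¬1) = 1 − 0.12 = 0.88
b ↔ ¬((a ∧ b) ∨ ¬1) = 1 − |0.12 − 0.88| = 1 − 0.76 = 0.24
a ↔ (b ↔ ¬((a ∧ b) ∨ ¬1)) = 1 − |0.58 − 0.24| = 1 − 0.34 = 0.66

0.66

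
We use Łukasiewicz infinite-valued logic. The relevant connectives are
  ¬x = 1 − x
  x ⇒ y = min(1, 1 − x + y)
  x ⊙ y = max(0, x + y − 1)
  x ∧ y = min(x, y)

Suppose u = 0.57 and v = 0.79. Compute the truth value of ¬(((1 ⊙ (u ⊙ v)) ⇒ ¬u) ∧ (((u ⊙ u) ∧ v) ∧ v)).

0.86

u ⊙ v = max(0, 0.57 + 0.79 − 1) = max(0, 0.36) = 0.36
1 ⊙ (u ⊙ v) = max(0, 1.00 + 0.36 − 1) = max(0, 0.36) = 0.36
¬u = 1 − 0.57 = 0.43
(1 ⊙ (u ⊙ v)) ⇒ ¬u = min(1, 1 − 0.36 + 0.43) = min(1, 1.07) = 1.00
u ⊙ u = max(0, 0.57 + 0.57 − 1) = max(0, 0.14) = 0.14
(u ⊙ u) ∧ v = min(0.14, 0.79) = 0.14
((u ⊙ u) ∧ v) ∧ v = min(0.14, 0.79) = 0.14
((1 ⊙ (u ⊙ v)) ⇒ ¬u) ∧ (((u ⊙ u) ∧ v) ∧ v) = min(1.00, 0.14) = 0.14
¬(((1 ⊙ (u ⊙ v)) ⇒ ¬u) ∧ (((u ⊙ u) ∧ v) ∧ v)) = 1 − 0.14 = 0.86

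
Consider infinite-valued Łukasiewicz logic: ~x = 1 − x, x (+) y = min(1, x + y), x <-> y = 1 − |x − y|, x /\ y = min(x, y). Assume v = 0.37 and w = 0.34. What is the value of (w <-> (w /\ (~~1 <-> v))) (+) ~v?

1.00

~1 = 1 − 1.00 = 0.00
~~1 = 1 − 0.00 = 1.00
~~1 <-> v = 1 − |1.00 − 0.37| = 1 − 0.63 = 0.37
w /\ (~~1 <-> v) = min(0.34, 0.37) = 0.34
w <-> (w /\ (~~1 <-> v)) = 1 − |0.34 − 0.34| = 1 − 0.00 = 1.00
~v = 1 − 0.37 = 0.63
(w <-> (w /\ (~~1 <-> v))) (+) ~v = min(1, 1.00 + 0.63) = min(1, 1.63) = 1.00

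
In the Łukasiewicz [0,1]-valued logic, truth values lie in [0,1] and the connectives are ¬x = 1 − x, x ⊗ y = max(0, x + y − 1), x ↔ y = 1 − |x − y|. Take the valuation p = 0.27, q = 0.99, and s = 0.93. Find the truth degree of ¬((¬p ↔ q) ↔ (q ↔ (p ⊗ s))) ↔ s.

0.60

¬p = 1 − 0.27 = 0.73
¬p ↔ q = 1 − |0.73 − 0.99| = 1 − 0.26 = 0.74
p ⊗ s = max(0, 0.27 + 0.93 − 1) = max(0, 0.20) = 0.20
q ↔ (p ⊗ s) = 1 − |0.99 − 0.20| = 1 − 0.79 = 0.21
(¬p ↔ q) ↔ (q ↔ (p ⊗ s)) = 1 − |0.74 − 0.21| = 1 − 0.53 = 0.47
¬((¬p ↔ q) ↔ (q ↔ (p ⊗ s))) = 1 − 0.47 = 0.53
¬((¬p ↔ q) ↔ (q ↔ (p ⊗ s))) ↔ s = 1 − |0.53 − 0.93| = 1 − 0.40 = 0.60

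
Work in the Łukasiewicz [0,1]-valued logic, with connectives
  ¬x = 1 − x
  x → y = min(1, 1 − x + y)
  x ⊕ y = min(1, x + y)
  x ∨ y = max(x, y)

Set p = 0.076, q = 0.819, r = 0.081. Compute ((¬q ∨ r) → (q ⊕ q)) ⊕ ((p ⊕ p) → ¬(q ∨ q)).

1.000

¬q = 1 − 0.819 = 0.181
¬q ∨ r = max(0.181, 0.081) = 0.181
q ⊕ q = min(1, 0.819 + 0.819) = min(1, 1.638) = 1.000
(¬q ∨ r) → (q ⊕ q) = min(1, 1 − 0.181 + 1.000) = min(1, 1.819) = 1.000
p ⊕ p = min(1, 0.076 + 0.076) = min(1, 0.152) = 0.152
q ∨ q = max(0.819, 0.819) = 0.819
¬(q ∨ q) = 1 − 0.819 = 0.181
(p ⊕ p) → ¬(q ∨ q) = min(1, 1 − 0.152 + 0.181) = min(1, 1.029) = 1.000
((¬q ∨ r) → (q ⊕ q)) ⊕ ((p ⊕ p) → ¬(q ∨ q)) = min(1, 1.000 + 1.000) = min(1, 2.000) = 1.000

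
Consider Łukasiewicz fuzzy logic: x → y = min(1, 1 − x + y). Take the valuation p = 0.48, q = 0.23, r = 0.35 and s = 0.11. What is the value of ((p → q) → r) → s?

p → q = min(1, 1 − 0.48 + 0.23) = min(1, 0.75) = 0.75
(p → q) → r = min(1, 1 − 0.75 + 0.35) = min(1, 0.60) = 0.60
((p → q) → r) → s = min(1, 1 − 0.60 + 0.11) = min(1, 0.51) = 0.51

0.51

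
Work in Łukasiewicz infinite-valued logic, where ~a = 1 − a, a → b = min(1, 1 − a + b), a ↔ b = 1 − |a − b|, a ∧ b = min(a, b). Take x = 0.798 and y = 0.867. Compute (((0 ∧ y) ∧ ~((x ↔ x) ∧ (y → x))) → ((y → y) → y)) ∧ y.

0.867

0 ∧ y = min(0.000, 0.867) = 0.000
x ↔ x = 1 − |0.798 − 0.798| = 1 − 0.000 = 1.000
y → x = min(1, 1 − 0.867 + 0.798) = min(1, 0.931) = 0.931
(x ↔ x) ∧ (y → x) = min(1.000, 0.931) = 0.931
~((x ↔ x) ∧ (y → x)) = 1 − 0.931 = 0.069
(0 ∧ y) ∧ ~((x ↔ x) ∧ (y → x)) = min(0.000, 0.069) = 0.000
y → y = min(1, 1 − 0.867 + 0.867) = min(1, 1.000) = 1.000
(y → y) → y = min(1, 1 − 1.000 + 0.867) = min(1, 0.867) = 0.867
((0 ∧ y) ∧ ~((x ↔ x) ∧ (y → x))) → ((y → y) → y) = min(1, 1 − 0.000 + 0.867) = min(1, 1.867) = 1.000
(((0 ∧ y) ∧ ~((x ↔ x) ∧ (y → x))) → ((y → y) → y)) ∧ y = min(1.000, 0.867) = 0.867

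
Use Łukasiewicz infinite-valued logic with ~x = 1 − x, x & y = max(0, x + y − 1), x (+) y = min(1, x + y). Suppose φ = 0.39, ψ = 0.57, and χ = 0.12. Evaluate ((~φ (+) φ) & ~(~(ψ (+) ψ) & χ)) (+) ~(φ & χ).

~φ = 1 − 0.39 = 0.61
~φ (+) φ = min(1, 0.61 + 0.39) = min(1, 1.00) = 1.00
ψ (+) ψ = min(1, 0.57 + 0.57) = min(1, 1.14) = 1.00
~(ψ (+) ψ) = 1 − 1.00 = 0.00
~(ψ (+) ψ) & χ = max(0, 0.00 + 0.12 − 1) = max(0, -0.88) = 0.00
~(~(ψ (+) ψ) & χ) = 1 − 0.00 = 1.00
(~φ (+) φ) & ~(~(ψ (+) ψ) & χ) = max(0, 1.00 + 1.00 − 1) = max(0, 1.00) = 1.00
φ & χ = max(0, 0.39 + 0.12 − 1) = max(0, -0.49) = 0.00
~(φ & χ) = 1 − 0.00 = 1.00
((~φ (+) φ) & ~(~(ψ (+) ψ) & χ)) (+) ~(φ & χ) = min(1, 1.00 + 1.00) = min(1, 2.00) = 1.00

1.00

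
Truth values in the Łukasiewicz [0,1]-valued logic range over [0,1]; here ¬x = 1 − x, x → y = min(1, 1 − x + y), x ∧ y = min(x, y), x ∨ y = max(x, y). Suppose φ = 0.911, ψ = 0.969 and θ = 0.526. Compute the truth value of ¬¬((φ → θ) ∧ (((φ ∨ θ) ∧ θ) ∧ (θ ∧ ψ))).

φ → θ = min(1, 1 − 0.911 + 0.526) = min(1, 0.615) = 0.615
φ ∨ θ = max(0.911, 0.526) = 0.911
(φ ∨ θ) ∧ θ = min(0.911, 0.526) = 0.526
θ ∧ ψ = min(0.526, 0.969) = 0.526
((φ ∨ θ) ∧ θ) ∧ (θ ∧ ψ) = min(0.526, 0.526) = 0.526
(φ → θ) ∧ (((φ ∨ θ) ∧ θ) ∧ (θ ∧ ψ)) = min(0.615, 0.526) = 0.526
¬((φ → θ) ∧ (((φ ∨ θ) ∧ θ) ∧ (θ ∧ ψ))) = 1 − 0.526 = 0.474
¬¬((φ → θ) ∧ (((φ ∨ θ) ∧ θ) ∧ (θ ∧ ψ))) = 1 − 0.474 = 0.526

0.526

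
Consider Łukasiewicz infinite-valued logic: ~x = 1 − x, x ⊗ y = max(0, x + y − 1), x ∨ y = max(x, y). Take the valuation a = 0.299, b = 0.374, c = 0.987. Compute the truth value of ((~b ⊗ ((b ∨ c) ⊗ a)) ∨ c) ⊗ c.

~b = 1 − 0.374 = 0.626
b ∨ c = max(0.374, 0.987) = 0.987
(b ∨ c) ⊗ a = max(0, 0.987 + 0.299 − 1) = max(0, 0.286) = 0.286
~b ⊗ ((b ∨ c) ⊗ a) = max(0, 0.626 + 0.286 − 1) = max(0, -0.088) = 0.000
(~b ⊗ ((b ∨ c) ⊗ a)) ∨ c = max(0.000, 0.987) = 0.987
((~b ⊗ ((b ∨ c) ⊗ a)) ∨ c) ⊗ c = max(0, 0.987 + 0.987 − 1) = max(0, 0.974) = 0.974

0.974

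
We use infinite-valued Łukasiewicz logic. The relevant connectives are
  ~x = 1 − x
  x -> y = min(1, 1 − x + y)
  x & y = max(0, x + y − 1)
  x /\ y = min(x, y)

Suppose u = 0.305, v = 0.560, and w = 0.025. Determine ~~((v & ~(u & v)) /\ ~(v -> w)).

u & v = max(0, 0.305 + 0.560 − 1) = max(0, -0.135) = 0.000
~(u & v) = 1 − 0.000 = 1.000
v & ~(u & v) = max(0, 0.560 + 1.000 − 1) = max(0, 0.560) = 0.560
v -> w = min(1, 1 − 0.560 + 0.025) = min(1, 0.465) = 0.465
~(v -> w) = 1 − 0.465 = 0.535
(v & ~(u & v)) /\ ~(v -> w) = min(0.560, 0.535) = 0.535
~((v & ~(u & v)) /\ ~(v -> w)) = 1 − 0.535 = 0.465
~~((v & ~(u & v)) /\ ~(v -> w)) = 1 − 0.465 = 0.535

0.535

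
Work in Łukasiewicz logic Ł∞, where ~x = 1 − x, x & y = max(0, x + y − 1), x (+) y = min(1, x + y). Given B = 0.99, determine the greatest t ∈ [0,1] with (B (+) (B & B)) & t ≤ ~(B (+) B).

B & B = max(0, 0.99 + 0.99 − 1) = max(0, 0.98) = 0.98
B (+) (B & B) = min(1, 0.99 + 0.98) = min(1, 1.97) = 1.00
So the left factor is B (+) (B & B) = 1.00.
B (+) B = min(1, 0.99 + 0.99) = min(1, 1.98) = 1.00
~(B (+) B) = 1 − 1.00 = 0.00
So the right-hand bound is ~(B (+) B) = 0.00.
The residuum of the Łukasiewicz t-norm gives the supremum: min(1, 1 − 1.00 + 0.00).
1 − 1.00 + 0.00 = 0.00, so t = min(1, 0.00) = 0.00.
Check: 1.00 & 0.00 = max(0, 0.00) = 0.00 ≤ 0.00.

0.00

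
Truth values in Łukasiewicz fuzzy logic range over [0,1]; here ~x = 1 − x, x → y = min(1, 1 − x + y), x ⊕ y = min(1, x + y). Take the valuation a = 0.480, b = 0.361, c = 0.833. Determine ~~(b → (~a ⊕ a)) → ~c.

0.167

~a = 1 − 0.480 = 0.520
~a ⊕ a = min(1, 0.520 + 0.480) = min(1, 1.000) = 1.000
b → (~a ⊕ a) = min(1, 1 − 0.361 + 1.000) = min(1, 1.639) = 1.000
~(b → (~a ⊕ a)) = 1 − 1.000 = 0.000
~~(b → (~a ⊕ a)) = 1 − 0.000 = 1.000
~c = 1 − 0.833 = 0.167
~~(b → (~a ⊕ a)) → ~c = min(1, 1 − 1.000 + 0.167) = min(1, 0.167) = 0.167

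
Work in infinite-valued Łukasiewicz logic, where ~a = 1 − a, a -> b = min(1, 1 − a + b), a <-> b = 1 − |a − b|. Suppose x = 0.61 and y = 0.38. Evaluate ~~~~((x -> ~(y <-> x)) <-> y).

0.76

y <-> x = 1 − |0.38 − 0.61| = 1 − 0.23 = 0.77
~(y <-> x) = 1 − 0.77 = 0.23
x -> ~(y <-> x) = min(1, 1 − 0.61 + 0.23) = min(1, 0.62) = 0.62
(x -> ~(y <-> x)) <-> y = 1 − |0.62 − 0.38| = 1 − 0.24 = 0.76
~((x -> ~(y <-> x)) <-> y) = 1 − 0.76 = 0.24
~~((x -> ~(y <-> x)) <-> y) = 1 − 0.24 = 0.76
~~~((x -> ~(y <-> x)) <-> y) = 1 − 0.76 = 0.24
~~~~((x -> ~(y <-> x)) <-> y) = 1 − 0.24 = 0.76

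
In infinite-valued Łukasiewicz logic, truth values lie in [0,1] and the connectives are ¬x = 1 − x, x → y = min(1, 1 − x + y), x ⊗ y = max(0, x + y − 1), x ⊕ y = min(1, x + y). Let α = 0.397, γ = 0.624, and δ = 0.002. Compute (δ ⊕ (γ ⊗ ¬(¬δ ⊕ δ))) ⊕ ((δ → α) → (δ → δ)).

¬δ = 1 − 0.002 = 0.998
¬δ ⊕ δ = min(1, 0.998 + 0.002) = min(1, 1.000) = 1.000
¬(¬δ ⊕ δ) = 1 − 1.000 = 0.000
γ ⊗ ¬(¬δ ⊕ δ) = max(0, 0.624 + 0.000 − 1) = max(0, -0.376) = 0.000
δ ⊕ (γ ⊗ ¬(¬δ ⊕ δ)) = min(1, 0.002 + 0.000) = min(1, 0.002) = 0.002
δ → α = min(1, 1 − 0.002 + 0.397) = min(1, 1.395) = 1.000
δ → δ = min(1, 1 − 0.002 + 0.002) = min(1, 1.000) = 1.000
(δ → α) → (δ → δ) = min(1, 1 − 1.000 + 1.000) = min(1, 1.000) = 1.000
(δ ⊕ (γ ⊗ ¬(¬δ ⊕ δ))) ⊕ ((δ → α) → (δ → δ)) = min(1, 0.002 + 1.000) = min(1, 1.002) = 1.000

1.000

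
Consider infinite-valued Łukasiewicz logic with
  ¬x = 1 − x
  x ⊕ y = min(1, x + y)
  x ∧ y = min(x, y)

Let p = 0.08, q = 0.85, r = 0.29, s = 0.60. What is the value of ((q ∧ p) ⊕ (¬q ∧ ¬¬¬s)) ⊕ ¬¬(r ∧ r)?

q ∧ p = min(0.85, 0.08) = 0.08
¬q = 1 − 0.85 = 0.15
¬s = 1 − 0.60 = 0.40
¬¬s = 1 − 0.40 = 0.60
¬¬¬s = 1 − 0.60 = 0.40
¬q ∧ ¬¬¬s = min(0.15, 0.40) = 0.15
(q ∧ p) ⊕ (¬q ∧ ¬¬¬s) = min(1, 0.08 + 0.15) = min(1, 0.23) = 0.23
r ∧ r = min(0.29, 0.29) = 0.29
¬(r ∧ r) = 1 − 0.29 = 0.71
¬¬(r ∧ r) = 1 − 0.71 = 0.29
((q ∧ p) ⊕ (¬q ∧ ¬¬¬s)) ⊕ ¬¬(r ∧ r) = min(1, 0.23 + 0.29) = min(1, 0.52) = 0.52

0.52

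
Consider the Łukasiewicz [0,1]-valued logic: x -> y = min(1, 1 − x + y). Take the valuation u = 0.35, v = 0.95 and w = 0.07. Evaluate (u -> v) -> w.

u -> v = min(1, 1 − 0.35 + 0.95) = min(1, 1.60) = 1.00
(u -> v) -> w = min(1, 1 − 1.00 + 0.07) = min(1, 0.07) = 0.07

0.07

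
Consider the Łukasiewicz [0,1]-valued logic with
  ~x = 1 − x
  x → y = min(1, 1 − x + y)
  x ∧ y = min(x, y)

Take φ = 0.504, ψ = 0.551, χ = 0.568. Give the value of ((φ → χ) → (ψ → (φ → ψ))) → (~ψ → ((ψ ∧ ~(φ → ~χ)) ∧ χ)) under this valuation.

φ → χ = min(1, 1 − 0.504 + 0.568) = min(1, 1.064) = 1.000
φ → ψ = min(1, 1 − 0.504 + 0.551) = min(1, 1.047) = 1.000
ψ → (φ → ψ) = min(1, 1 − 0.551 + 1.000) = min(1, 1.449) = 1.000
(φ → χ) → (ψ → (φ → ψ)) = min(1, 1 − 1.000 + 1.000) = min(1, 1.000) = 1.000
~ψ = 1 − 0.551 = 0.449
~χ = 1 − 0.568 = 0.432
φ → ~χ = min(1, 1 − 0.504 + 0.432) = min(1, 0.928) = 0.928
~(φ → ~χ) = 1 − 0.928 = 0.072
ψ ∧ ~(φ → ~χ) = min(0.551, 0.072) = 0.072
(ψ ∧ ~(φ → ~χ)) ∧ χ = min(0.072, 0.568) = 0.072
~ψ → ((ψ ∧ ~(φ → ~χ)) ∧ χ) = min(1, 1 − 0.449 + 0.072) = min(1, 0.623) = 0.623
((φ → χ) → (ψ → (φ → ψ))) → (~ψ → ((ψ ∧ ~(φ → ~χ)) ∧ χ)) = min(1, 1 − 1.000 + 0.623) = min(1, 0.623) = 0.623

0.623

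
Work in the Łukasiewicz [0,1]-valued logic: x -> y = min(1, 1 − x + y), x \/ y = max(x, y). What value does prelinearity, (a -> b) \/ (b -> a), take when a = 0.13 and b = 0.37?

a -> b = min(1, 1 − 0.13 + 0.37) = min(1, 1.24) = 1.00
b -> a = min(1, 1 − 0.37 + 0.13) = min(1, 0.76) = 0.76
(a -> b) \/ (b -> a) = max(1.00, 0.76) = 1.00
(As expected: a Ł∞-tautology — holds in every MV-chain.)

1.00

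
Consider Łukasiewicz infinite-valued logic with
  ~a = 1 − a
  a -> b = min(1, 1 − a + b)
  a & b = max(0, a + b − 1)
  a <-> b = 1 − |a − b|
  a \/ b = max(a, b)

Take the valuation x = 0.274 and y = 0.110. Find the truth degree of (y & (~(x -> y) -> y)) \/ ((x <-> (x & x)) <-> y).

x -> y = min(1, 1 − 0.274 + 0.110) = min(1, 0.836) = 0.836
~(x -> y) = 1 − 0.836 = 0.164
~(x -> y) -> y = min(1, 1 − 0.164 + 0.110) = min(1, 0.946) = 0.946
y & (~(x -> y) -> y) = max(0, 0.110 + 0.946 − 1) = max(0, 0.056) = 0.056
x & x = max(0, 0.274 + 0.274 − 1) = max(0, -0.452) = 0.000
x <-> (x & x) = 1 − |0.274 − 0.000| = 1 − 0.274 = 0.726
(x <-> (x & x)) <-> y = 1 − |0.726 − 0.110| = 1 − 0.616 = 0.384
(y & (~(x -> y) -> y)) \/ ((x <-> (x & x)) <-> y) = max(0.056, 0.384) = 0.384

0.384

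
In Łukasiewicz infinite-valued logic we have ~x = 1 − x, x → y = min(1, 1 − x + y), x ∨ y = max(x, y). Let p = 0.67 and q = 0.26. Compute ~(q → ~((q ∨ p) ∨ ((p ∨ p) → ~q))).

0.26

q ∨ p = max(0.26, 0.67) = 0.67
p ∨ p = max(0.67, 0.67) = 0.67
~q = 1 − 0.26 = 0.74
(p ∨ p) → ~q = min(1, 1 − 0.67 + 0.74) = min(1, 1.07) = 1.00
(q ∨ p) ∨ ((p ∨ p) → ~q) = max(0.67, 1.00) = 1.00
~((q ∨ p) ∨ ((p ∨ p) → ~q)) = 1 − 1.00 = 0.00
q → ~((q ∨ p) ∨ ((p ∨ p) → ~q)) = min(1, 1 − 0.26 + 0.00) = min(1, 0.74) = 0.74
~(q → ~((q ∨ p) ∨ ((p ∨ p) → ~q))) = 1 − 0.74 = 0.26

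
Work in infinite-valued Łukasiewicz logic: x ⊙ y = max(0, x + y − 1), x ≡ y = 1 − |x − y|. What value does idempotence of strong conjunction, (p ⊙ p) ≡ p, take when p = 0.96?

p ⊙ p = max(0, 0.96 + 0.96 − 1) = max(0, 0.92) = 0.92
(p ⊙ p) ≡ p = 1 − |0.92 − 0.96| = 1 − 0.04 = 0.96
(The value 0.96 < 1 shows this instance is not satisfied; fails in Ł∞ since a ⊗ a = max(0, 2a−1) ≠ a in general.)

0.96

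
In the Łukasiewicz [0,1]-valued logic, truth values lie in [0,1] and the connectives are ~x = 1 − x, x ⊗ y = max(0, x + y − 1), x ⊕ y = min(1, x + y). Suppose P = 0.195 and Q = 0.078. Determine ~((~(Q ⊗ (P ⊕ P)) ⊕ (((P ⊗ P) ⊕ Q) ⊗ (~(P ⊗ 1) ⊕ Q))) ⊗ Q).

P ⊕ P = min(1, 0.195 + 0.195) = min(1, 0.390) = 0.390
Q ⊗ (P ⊕ P) = max(0, 0.078 + 0.390 − 1) = max(0, -0.532) = 0.000
~(Q ⊗ (P ⊕ P)) = 1 − 0.000 = 1.000
P ⊗ P = max(0, 0.195 + 0.195 − 1) = max(0, -0.610) = 0.000
(P ⊗ P) ⊕ Q = min(1, 0.000 + 0.078) = min(1, 0.078) = 0.078
P ⊗ 1 = max(0, 0.195 + 1.000 − 1) = max(0, 0.195) = 0.195
~(P ⊗ 1) = 1 − 0.195 = 0.805
~(P ⊗ 1) ⊕ Q = min(1, 0.805 + 0.078) = min(1, 0.883) = 0.883
((P ⊗ P) ⊕ Q) ⊗ (~(P ⊗ 1) ⊕ Q) = max(0, 0.078 + 0.883 − 1) = max(0, -0.039) = 0.000
~(Q ⊗ (P ⊕ P)) ⊕ (((P ⊗ P) ⊕ Q) ⊗ (~(P ⊗ 1) ⊕ Q)) = min(1, 1.000 + 0.000) = min(1, 1.000) = 1.000
(~(Q ⊗ (P ⊕ P)) ⊕ (((P ⊗ P) ⊕ Q) ⊗ (~(P ⊗ 1) ⊕ Q))) ⊗ Q = max(0, 1.000 + 0.078 − 1) = max(0, 0.078) = 0.078
~((~(Q ⊗ (P ⊕ P)) ⊕ (((P ⊗ P) ⊕ Q) ⊗ (~(P ⊗ 1) ⊕ Q))) ⊗ Q) = 1 − 0.078 = 0.922

0.922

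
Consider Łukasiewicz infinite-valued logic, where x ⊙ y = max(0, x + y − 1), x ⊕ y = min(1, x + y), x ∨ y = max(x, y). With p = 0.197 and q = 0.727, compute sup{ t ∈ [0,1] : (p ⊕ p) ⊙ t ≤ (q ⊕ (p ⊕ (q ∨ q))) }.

p ⊕ p = min(1, 0.197 + 0.197) = min(1, 0.394) = 0.394
So the left factor is p ⊕ p = 0.394.
q ∨ q = max(0.727, 0.727) = 0.727
p ⊕ (q ∨ q) = min(1, 0.197 + 0.727) = min(1, 0.924) = 0.924
q ⊕ (p ⊕ (q ∨ q)) = min(1, 0.727 + 0.924) = min(1, 1.651) = 1.000
So the right-hand bound is q ⊕ (p ⊕ (q ∨ q)) = 1.000.
The residuum of the Łukasiewicz t-norm gives the supremum: min(1, 1 − 0.394 + 1.000).
1 − 0.394 + 1.000 = 1.606, so t = min(1, 1.606) = 1.000.
Check: 0.394 ⊙ 1.000 = max(0, 0.394) = 0.394 ≤ 1.000.

1.000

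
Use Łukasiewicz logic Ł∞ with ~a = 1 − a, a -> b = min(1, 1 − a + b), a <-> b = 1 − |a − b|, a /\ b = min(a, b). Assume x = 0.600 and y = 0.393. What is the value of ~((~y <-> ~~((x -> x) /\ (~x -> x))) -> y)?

~y = 1 − 0.393 = 0.607
x -> x = min(1, 1 − 0.600 + 0.600) = min(1, 1.000) = 1.000
~x = 1 − 0.600 = 0.400
~x -> x = min(1, 1 − 0.400 + 0.600) = min(1, 1.200) = 1.000
(x -> x) /\ (~x -> x) = min(1.000, 1.000) = 1.000
~((x -> x) /\ (~x -> x)) = 1 − 1.000 = 0.000
~~((x -> x) /\ (~x -> x)) = 1 − 0.000 = 1.000
~y <-> ~~((x -> x) /\ (~x -> x)) = 1 − |0.607 − 1.000| = 1 − 0.393 = 0.607
(~y <-> ~~((x -> x) /\ (~x -> x))) -> y = min(1, 1 − 0.607 + 0.393) = min(1, 0.786) = 0.786
~((~y <-> ~~((x -> x) /\ (~x -> x))) -> y) = 1 − 0.786 = 0.214

0.214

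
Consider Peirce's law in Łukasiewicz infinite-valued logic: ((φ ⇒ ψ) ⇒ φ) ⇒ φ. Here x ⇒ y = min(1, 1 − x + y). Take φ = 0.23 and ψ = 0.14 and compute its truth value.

0.91

φ ⇒ ψ = min(1, 1 − 0.23 + 0.14) = min(1, 0.91) = 0.91
(φ ⇒ ψ) ⇒ φ = min(1, 1 − 0.91 + 0.23) = min(1, 0.32) = 0.32
((φ ⇒ ψ) ⇒ φ) ⇒ φ = min(1, 1 − 0.32 + 0.23) = min(1, 0.91) = 0.91
(The value 0.91 < 1 shows this instance is not satisfied; not a Ł∞-tautology in general.)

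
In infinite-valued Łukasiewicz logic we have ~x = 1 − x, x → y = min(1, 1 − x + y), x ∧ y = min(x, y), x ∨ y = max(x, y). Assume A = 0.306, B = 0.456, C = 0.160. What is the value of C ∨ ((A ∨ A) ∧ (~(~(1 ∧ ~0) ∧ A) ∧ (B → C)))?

0.306

A ∨ A = max(0.306, 0.306) = 0.306
~0 = 1 − 0.000 = 1.000
1 ∧ ~0 = min(1.000, 1.000) = 1.000
~(1 ∧ ~0) = 1 − 1.000 = 0.000
~(1 ∧ ~0) ∧ A = min(0.000, 0.306) = 0.000
~(~(1 ∧ ~0) ∧ A) = 1 − 0.000 = 1.000
B → C = min(1, 1 − 0.456 + 0.160) = min(1, 0.704) = 0.704
~(~(1 ∧ ~0) ∧ A) ∧ (B → C) = min(1.000, 0.704) = 0.704
(A ∨ A) ∧ (~(~(1 ∧ ~0) ∧ A) ∧ (B → C)) = min(0.306, 0.704) = 0.306
C ∨ ((A ∨ A) ∧ (~(~(1 ∧ ~0) ∧ A) ∧ (B → C))) = max(0.160, 0.306) = 0.306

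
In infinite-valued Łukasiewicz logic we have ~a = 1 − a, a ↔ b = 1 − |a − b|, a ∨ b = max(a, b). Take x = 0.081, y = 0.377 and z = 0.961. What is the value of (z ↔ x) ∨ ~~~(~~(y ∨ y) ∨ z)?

z ↔ x = 1 − |0.961 − 0.081| = 1 − 0.880 = 0.120
y ∨ y = max(0.377, 0.377) = 0.377
~(y ∨ y) = 1 − 0.377 = 0.623
~~(y ∨ y) = 1 − 0.623 = 0.377
~~(y ∨ y) ∨ z = max(0.377, 0.961) = 0.961
~(~~(y ∨ y) ∨ z) = 1 − 0.961 = 0.039
~~(~~(y ∨ y) ∨ z) = 1 − 0.039 = 0.961
~~~(~~(y ∨ y) ∨ z) = 1 − 0.961 = 0.039
(z ↔ x) ∨ ~~~(~~(y ∨ y) ∨ z) = max(0.120, 0.039) = 0.120

0.120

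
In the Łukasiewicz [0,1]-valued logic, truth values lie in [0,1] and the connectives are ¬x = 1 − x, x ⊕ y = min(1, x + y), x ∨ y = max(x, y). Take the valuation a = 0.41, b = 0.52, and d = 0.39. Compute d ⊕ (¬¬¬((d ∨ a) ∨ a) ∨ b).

0.98

d ∨ a = max(0.39, 0.41) = 0.41
(d ∨ a) ∨ a = max(0.41, 0.41) = 0.41
¬((d ∨ a) ∨ a) = 1 − 0.41 = 0.59
¬¬((d ∨ a) ∨ a) = 1 − 0.59 = 0.41
¬¬¬((d ∨ a) ∨ a) = 1 − 0.41 = 0.59
¬¬¬((d ∨ a) ∨ a) ∨ b = max(0.59, 0.52) = 0.59
d ⊕ (¬¬¬((d ∨ a) ∨ a) ∨ b) = min(1, 0.39 + 0.59) = min(1, 0.98) = 0.98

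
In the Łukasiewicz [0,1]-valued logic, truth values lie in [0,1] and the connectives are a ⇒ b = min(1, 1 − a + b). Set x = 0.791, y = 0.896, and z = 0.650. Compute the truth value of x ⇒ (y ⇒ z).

0.963

y ⇒ z = min(1, 1 − 0.896 + 0.650) = min(1, 0.754) = 0.754
x ⇒ (y ⇒ z) = min(1, 1 − 0.791 + 0.754) = min(1, 0.963) = 0.963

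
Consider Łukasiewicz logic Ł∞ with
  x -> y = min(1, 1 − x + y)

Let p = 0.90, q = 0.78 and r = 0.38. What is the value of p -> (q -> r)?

0.70

q -> r = min(1, 1 − 0.78 + 0.38) = min(1, 0.60) = 0.60
p -> (q -> r) = min(1, 1 − 0.90 + 0.60) = min(1, 0.70) = 0.70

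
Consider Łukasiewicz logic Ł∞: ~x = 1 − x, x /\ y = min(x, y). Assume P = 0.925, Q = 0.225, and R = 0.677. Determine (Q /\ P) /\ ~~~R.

0.225

Q /\ P = min(0.225, 0.925) = 0.225
~R = 1 − 0.677 = 0.323
~~R = 1 − 0.323 = 0.677
~~~R = 1 − 0.677 = 0.323
(Q /\ P) /\ ~~~R = min(0.225, 0.323) = 0.225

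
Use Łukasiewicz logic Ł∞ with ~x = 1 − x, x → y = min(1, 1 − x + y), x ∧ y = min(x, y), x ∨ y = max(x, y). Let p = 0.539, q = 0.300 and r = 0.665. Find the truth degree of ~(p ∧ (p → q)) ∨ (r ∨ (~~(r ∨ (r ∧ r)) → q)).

0.665

p → q = min(1, 1 − 0.539 + 0.300) = min(1, 0.761) = 0.761
p ∧ (p → q) = min(0.539, 0.761) = 0.539
~(p ∧ (p → q)) = 1 − 0.539 = 0.461
r ∧ r = min(0.665, 0.665) = 0.665
r ∨ (r ∧ r) = max(0.665, 0.665) = 0.665
~(r ∨ (r ∧ r)) = 1 − 0.665 = 0.335
~~(r ∨ (r ∧ r)) = 1 − 0.335 = 0.665
~~(r ∨ (r ∧ r)) → q = min(1, 1 − 0.665 + 0.300) = min(1, 0.635) = 0.635
r ∨ (~~(r ∨ (r ∧ r)) → q) = max(0.665, 0.635) = 0.665
~(p ∧ (p → q)) ∨ (r ∨ (~~(r ∨ (r ∧ r)) → q)) = max(0.461, 0.665) = 0.665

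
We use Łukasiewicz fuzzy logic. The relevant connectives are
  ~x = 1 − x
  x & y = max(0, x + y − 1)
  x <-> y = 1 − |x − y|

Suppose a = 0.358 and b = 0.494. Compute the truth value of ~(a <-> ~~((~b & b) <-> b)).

~b = 1 − 0.494 = 0.506
~b & b = max(0, 0.506 + 0.494 − 1) = max(0, 0.000) = 0.000
(~b & b) <-> b = 1 − |0.000 − 0.494| = 1 − 0.494 = 0.506
~((~b & b) <-> b) = 1 − 0.506 = 0.494
~~((~b & b) <-> b) = 1 − 0.494 = 0.506
a <-> ~~((~b & b) <-> b) = 1 − |0.358 − 0.506| = 1 − 0.148 = 0.852
~(a <-> ~~((~b & b) <-> b)) = 1 − 0.852 = 0.148

0.148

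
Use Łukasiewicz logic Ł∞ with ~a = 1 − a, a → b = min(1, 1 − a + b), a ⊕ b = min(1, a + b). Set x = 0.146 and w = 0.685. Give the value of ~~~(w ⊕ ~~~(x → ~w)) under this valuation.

0.315

~w = 1 − 0.685 = 0.315
x → ~w = min(1, 1 − 0.146 + 0.315) = min(1, 1.169) = 1.000
~(x → ~w) = 1 − 1.000 = 0.000
~~(x → ~w) = 1 − 0.000 = 1.000
~~~(x → ~w) = 1 − 1.000 = 0.000
w ⊕ ~~~(x → ~w) = min(1, 0.685 + 0.000) = min(1, 0.685) = 0.685
~(w ⊕ ~~~(x → ~w)) = 1 − 0.685 = 0.315
~~(w ⊕ ~~~(x → ~w)) = 1 − 0.315 = 0.685
~~~(w ⊕ ~~~(x → ~w)) = 1 − 0.685 = 0.315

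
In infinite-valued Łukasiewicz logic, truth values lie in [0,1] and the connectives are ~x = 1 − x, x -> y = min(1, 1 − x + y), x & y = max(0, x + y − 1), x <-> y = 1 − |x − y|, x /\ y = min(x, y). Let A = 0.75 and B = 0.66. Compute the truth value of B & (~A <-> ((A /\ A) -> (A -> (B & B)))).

~A = 1 − 0.75 = 0.25
A /\ A = min(0.75, 0.75) = 0.75
B & B = max(0, 0.66 + 0.66 − 1) = max(0, 0.32) = 0.32
A -> (B & B) = min(1, 1 − 0.75 + 0.32) = min(1, 0.57) = 0.57
(A /\ A) -> (A -> (B & B)) = min(1, 1 − 0.75 + 0.57) = min(1, 0.82) = 0.82
~A <-> ((A /\ A) -> (A -> (B & B))) = 1 − |0.25 − 0.82| = 1 − 0.57 = 0.43
B & (~A <-> ((A /\ A) -> (A -> (B & B)))) = max(0, 0.66 + 0.43 − 1) = max(0, 0.09) = 0.09

0.09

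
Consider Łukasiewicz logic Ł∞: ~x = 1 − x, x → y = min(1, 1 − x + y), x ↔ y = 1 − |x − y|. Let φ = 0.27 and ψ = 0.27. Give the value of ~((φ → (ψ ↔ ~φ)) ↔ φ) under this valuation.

~φ = 1 − 0.27 = 0.73
ψ ↔ ~φ = 1 − |0.27 − 0.73| = 1 − 0.46 = 0.54
φ → (ψ ↔ ~φ) = min(1, 1 − 0.27 + 0.54) = min(1, 1.27) = 1.00
(φ → (ψ ↔ ~φ)) ↔ φ = 1 − |1.00 − 0.27| = 1 − 0.73 = 0.27
~((φ → (ψ ↔ ~φ)) ↔ φ) = 1 − 0.27 = 0.73

0.73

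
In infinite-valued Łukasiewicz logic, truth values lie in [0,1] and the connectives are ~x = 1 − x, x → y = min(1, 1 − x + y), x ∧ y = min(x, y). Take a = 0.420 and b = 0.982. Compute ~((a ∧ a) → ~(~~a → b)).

a ∧ a = min(0.420, 0.420) = 0.420
~a = 1 − 0.420 = 0.580
~~a = 1 − 0.580 = 0.420
~~a → b = min(1, 1 − 0.420 + 0.982) = min(1, 1.562) = 1.000
~(~~a → b) = 1 − 1.000 = 0.000
(a ∧ a) → ~(~~a → b) = min(1, 1 − 0.420 + 0.000) = min(1, 0.580) = 0.580
~((a ∧ a) → ~(~~a → b)) = 1 − 0.580 = 0.420

0.420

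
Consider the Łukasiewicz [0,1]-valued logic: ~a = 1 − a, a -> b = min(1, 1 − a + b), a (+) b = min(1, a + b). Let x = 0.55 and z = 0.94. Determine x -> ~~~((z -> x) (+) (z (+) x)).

0.45

z -> x = min(1, 1 − 0.94 + 0.55) = min(1, 0.61) = 0.61
z (+) x = min(1, 0.94 + 0.55) = min(1, 1.49) = 1.00
(z -> x) (+) (z (+) x) = min(1, 0.61 + 1.00) = min(1, 1.61) = 1.00
~((z -> x) (+) (z (+) x)) = 1 − 1.00 = 0.00
~~((z -> x) (+) (z (+) x)) = 1 − 0.00 = 1.00
~~~((z -> x) (+) (z (+) x)) = 1 − 1.00 = 0.00
x -> ~~~((z -> x) (+) (z (+) x)) = min(1, 1 − 0.55 + 0.00) = min(1, 0.45) = 0.45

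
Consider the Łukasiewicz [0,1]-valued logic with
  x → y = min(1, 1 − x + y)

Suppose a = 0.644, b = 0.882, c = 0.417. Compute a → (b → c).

b → c = min(1, 1 − 0.882 + 0.417) = min(1, 0.535) = 0.535
a → (b → c) = min(1, 1 − 0.644 + 0.535) = min(1, 0.891) = 0.891

0.891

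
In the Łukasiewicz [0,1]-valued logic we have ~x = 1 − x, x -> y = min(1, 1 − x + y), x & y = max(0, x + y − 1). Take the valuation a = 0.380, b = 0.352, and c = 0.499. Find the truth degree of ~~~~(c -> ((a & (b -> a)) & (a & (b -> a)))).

0.501

b -> a = min(1, 1 − 0.352 + 0.380) = min(1, 1.028) = 1.000
a & (b -> a) = max(0, 0.380 + 1.000 − 1) = max(0, 0.380) = 0.380
(a & (b -> a)) & (a & (b -> a)) = max(0, 0.380 + 0.380 − 1) = max(0, -0.240) = 0.000
c -> ((a & (b -> a)) & (a & (b -> a))) = min(1, 1 − 0.499 + 0.000) = min(1, 0.501) = 0.501
~(c -> ((a & (b -> a)) & (a & (b -> a)))) = 1 − 0.501 = 0.499
~~(c -> ((a & (b -> a)) & (a & (b -> a)))) = 1 − 0.499 = 0.501
~~~(c -> ((a & (b -> a)) & (a & (b -> a)))) = 1 − 0.501 = 0.499
~~~~(c -> ((a & (b -> a)) & (a & (b -> a)))) = 1 − 0.499 = 0.501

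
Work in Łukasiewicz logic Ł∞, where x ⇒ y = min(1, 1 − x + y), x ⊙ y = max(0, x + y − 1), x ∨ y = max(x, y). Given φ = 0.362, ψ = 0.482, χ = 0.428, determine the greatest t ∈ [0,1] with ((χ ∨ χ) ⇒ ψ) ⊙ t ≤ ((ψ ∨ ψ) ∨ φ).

0.482

χ ∨ χ = max(0.428, 0.428) = 0.428
(χ ∨ χ) ⇒ ψ = min(1, 1 − 0.428 + 0.482) = min(1, 1.054) = 1.000
So the left factor is (χ ∨ χ) ⇒ ψ = 1.000.
ψ ∨ ψ = max(0.482, 0.482) = 0.482
(ψ ∨ ψ) ∨ φ = max(0.482, 0.362) = 0.482
So the right-hand bound is (ψ ∨ ψ) ∨ φ = 0.482.
The residuum of the Łukasiewicz t-norm gives the supremum: min(1, 1 − 1.000 + 0.482).
1 − 1.000 + 0.482 = 0.482, so t = min(1, 0.482) = 0.482.
Check: 1.000 ⊙ 0.482 = max(0, 0.482) = 0.482 ≤ 0.482.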